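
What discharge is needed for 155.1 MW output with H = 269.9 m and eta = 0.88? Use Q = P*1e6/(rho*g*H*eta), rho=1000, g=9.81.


Q = 155.1 * 1e6 / (1000 * 9.81 * 269.9 * 0.88) = 66.5667 m^3/s


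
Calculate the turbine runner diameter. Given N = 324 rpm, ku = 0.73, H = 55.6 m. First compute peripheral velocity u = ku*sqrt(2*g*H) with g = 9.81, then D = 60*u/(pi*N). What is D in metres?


u = 0.73 * sqrt(2*9.81*55.6) = 24.1107 m/s
D = 60 * 24.1107 / (pi * 324) = 1.4212 m


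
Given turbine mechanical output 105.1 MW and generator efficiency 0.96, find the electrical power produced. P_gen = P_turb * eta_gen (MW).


P_gen = 105.1 * 0.96 = 100.8960 MW


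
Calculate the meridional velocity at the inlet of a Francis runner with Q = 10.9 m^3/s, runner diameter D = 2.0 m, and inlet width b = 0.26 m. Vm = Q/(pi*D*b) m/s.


Vm = 10.9 / (pi * 2.0 * 0.26) = 6.6723 m/s


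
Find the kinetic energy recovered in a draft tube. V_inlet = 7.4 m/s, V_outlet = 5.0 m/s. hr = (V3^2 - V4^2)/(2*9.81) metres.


hr = (7.4^2 - 5.0^2) / (2*9.81) = 1.5168 m


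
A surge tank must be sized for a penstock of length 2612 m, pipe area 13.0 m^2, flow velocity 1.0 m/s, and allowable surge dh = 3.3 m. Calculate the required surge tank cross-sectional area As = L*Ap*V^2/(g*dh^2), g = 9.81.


As = 2612 * 13.0 * 1.0^2 / (9.81 * 3.3^2) = 317.8481 m^2


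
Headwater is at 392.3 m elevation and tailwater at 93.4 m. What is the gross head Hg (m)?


Hg = 392.3 - 93.4 = 298.9000 m


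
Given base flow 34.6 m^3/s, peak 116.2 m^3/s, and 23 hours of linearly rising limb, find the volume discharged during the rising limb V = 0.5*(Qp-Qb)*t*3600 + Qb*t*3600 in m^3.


V = 0.5*(116.2 - 34.6)*23*3600 + 34.6*23*3600 = 6.2431e+06 m^3


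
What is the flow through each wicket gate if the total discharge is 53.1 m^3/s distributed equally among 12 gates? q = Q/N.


q = 53.1 / 12 = 4.4250 m^3/s


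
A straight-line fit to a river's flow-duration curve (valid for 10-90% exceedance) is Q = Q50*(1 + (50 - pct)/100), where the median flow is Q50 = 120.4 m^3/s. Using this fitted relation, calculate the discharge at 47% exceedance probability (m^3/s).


Q = 120.4 * (1 + (50 - 47)/100) = 124.0120 m^3/s


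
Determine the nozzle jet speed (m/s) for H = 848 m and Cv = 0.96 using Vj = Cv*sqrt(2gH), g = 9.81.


Vj = 0.96 * sqrt(2*9.81*848) = 123.8279 m/s


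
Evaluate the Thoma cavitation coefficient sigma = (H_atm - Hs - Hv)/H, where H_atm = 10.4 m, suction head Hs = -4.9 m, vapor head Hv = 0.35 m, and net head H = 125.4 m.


sigma = (10.4 - (-4.9) - 0.35) / 125.4 = 0.1192


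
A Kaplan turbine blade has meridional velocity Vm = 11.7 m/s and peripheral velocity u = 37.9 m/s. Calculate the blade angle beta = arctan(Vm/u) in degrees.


beta = arctan(11.7 / 37.9) = 17.1558 degrees


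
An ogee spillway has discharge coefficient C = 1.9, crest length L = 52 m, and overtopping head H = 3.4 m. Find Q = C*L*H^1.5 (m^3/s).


Q = 1.9 * 52 * 3.4^1.5 = 619.4059 m^3/s


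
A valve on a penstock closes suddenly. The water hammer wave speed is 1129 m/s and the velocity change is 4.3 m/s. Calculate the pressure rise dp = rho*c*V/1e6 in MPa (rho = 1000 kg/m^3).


dp = 1000 * 1129 * 4.3 / 1e6 = 4.8547 MPa


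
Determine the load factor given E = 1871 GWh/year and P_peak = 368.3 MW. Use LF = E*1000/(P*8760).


LF = 1871 * 1000 / (368.3 * 8760) = 0.5799


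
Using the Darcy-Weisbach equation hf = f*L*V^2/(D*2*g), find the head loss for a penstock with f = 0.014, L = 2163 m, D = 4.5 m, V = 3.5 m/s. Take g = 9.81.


hf = 0.014 * 2163 * 3.5^2 / (4.5 * 2 * 9.81) = 4.2015 m


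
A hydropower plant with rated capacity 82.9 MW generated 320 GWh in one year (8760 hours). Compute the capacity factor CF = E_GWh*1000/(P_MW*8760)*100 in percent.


CF = 320 * 1000 / (82.9 * 8760) * 100 = 44.0648 %


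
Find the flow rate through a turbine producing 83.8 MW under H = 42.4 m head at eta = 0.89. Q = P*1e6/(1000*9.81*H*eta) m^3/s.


Q = 83.8 * 1e6 / (1000 * 9.81 * 42.4 * 0.89) = 226.3701 m^3/s


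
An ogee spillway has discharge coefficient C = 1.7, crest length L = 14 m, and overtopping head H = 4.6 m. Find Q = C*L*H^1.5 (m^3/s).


Q = 1.7 * 14 * 4.6^1.5 = 234.8084 m^3/s


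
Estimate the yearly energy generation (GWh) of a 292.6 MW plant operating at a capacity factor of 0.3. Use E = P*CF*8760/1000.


E = 292.6 * 0.3 * 8760 / 1000 = 768.9528 GWh


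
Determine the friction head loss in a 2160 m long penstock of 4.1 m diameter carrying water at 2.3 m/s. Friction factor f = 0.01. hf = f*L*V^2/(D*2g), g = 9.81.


hf = 0.01 * 2160 * 2.3^2 / (4.1 * 2 * 9.81) = 1.4205 m


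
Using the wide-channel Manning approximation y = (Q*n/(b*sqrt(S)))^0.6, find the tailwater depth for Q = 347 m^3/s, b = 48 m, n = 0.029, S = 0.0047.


y = (347 * 0.029 / (48 * 0.0047^0.5))^0.6 = 1.9555 m


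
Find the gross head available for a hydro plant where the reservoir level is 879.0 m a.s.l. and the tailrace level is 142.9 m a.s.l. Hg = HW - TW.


Hg = 879.0 - 142.9 = 736.1000 m


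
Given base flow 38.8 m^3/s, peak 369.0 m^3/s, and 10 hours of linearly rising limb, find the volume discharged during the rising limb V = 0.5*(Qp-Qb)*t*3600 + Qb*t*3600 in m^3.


V = 0.5*(369.0 - 38.8)*10*3600 + 38.8*10*3600 = 7.3404e+06 m^3


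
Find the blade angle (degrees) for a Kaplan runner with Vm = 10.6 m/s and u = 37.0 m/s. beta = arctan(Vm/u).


beta = arctan(10.6 / 37.0) = 15.9863 degrees


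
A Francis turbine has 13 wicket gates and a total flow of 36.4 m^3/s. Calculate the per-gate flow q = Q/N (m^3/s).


q = 36.4 / 13 = 2.8000 m^3/s


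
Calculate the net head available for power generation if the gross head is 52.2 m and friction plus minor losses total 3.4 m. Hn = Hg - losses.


Hn = 52.2 - 3.4 = 48.8000 m


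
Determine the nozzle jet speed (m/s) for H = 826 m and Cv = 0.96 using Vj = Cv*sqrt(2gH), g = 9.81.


Vj = 0.96 * sqrt(2*9.81*826) = 122.2111 m/s


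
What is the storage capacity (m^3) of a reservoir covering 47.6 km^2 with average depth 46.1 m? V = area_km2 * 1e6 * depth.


V = 47.6 * 1e6 * 46.1 = 2.1944e+09 m^3


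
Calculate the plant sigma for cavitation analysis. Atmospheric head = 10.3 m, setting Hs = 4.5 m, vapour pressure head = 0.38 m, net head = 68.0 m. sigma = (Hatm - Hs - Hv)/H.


sigma = (10.3 - 4.5 - 0.38) / 68.0 = 0.0797


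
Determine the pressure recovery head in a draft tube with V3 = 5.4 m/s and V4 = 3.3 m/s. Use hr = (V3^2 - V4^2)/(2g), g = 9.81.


hr = (5.4^2 - 3.3^2) / (2*9.81) = 0.9312 m


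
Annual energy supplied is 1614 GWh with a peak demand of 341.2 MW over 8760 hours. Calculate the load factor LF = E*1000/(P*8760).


LF = 1614 * 1000 / (341.2 * 8760) = 0.5400


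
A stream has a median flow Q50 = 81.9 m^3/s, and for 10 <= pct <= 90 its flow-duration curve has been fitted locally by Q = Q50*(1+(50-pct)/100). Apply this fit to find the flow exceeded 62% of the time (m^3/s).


Q = 81.9 * (1 + (50 - 62)/100) = 72.0720 m^3/s


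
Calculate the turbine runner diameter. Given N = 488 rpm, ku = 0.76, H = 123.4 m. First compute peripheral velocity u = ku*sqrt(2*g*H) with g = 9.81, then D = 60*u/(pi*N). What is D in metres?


u = 0.76 * sqrt(2*9.81*123.4) = 37.3956 m/s
D = 60 * 37.3956 / (pi * 488) = 1.4635 m


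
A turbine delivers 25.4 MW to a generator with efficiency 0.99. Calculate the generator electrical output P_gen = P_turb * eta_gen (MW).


P_gen = 25.4 * 0.99 = 25.1460 MW


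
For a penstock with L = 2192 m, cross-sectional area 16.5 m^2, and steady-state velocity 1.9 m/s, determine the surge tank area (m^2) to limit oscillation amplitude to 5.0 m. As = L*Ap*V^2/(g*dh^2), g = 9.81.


As = 2192 * 16.5 * 1.9^2 / (9.81 * 5.0^2) = 532.3812 m^2


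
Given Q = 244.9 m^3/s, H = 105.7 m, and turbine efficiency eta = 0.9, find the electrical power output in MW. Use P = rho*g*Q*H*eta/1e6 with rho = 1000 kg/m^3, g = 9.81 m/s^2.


P = 1000 * 9.81 * 244.9 * 105.7 * 0.9 / 1e6 = 228.5469 MW


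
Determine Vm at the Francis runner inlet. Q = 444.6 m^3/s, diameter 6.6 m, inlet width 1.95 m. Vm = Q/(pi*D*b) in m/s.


Vm = 444.6 / (pi * 6.6 * 1.95) = 10.9962 m/s


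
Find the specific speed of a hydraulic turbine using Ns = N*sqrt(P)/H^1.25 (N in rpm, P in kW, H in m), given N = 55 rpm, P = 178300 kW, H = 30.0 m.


Ns = 55 * 178300^0.5 / 30.0^1.25 = 330.7781


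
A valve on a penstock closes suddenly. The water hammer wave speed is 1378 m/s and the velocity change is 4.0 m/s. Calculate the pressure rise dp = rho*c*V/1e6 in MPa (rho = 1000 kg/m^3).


dp = 1000 * 1378 * 4.0 / 1e6 = 5.5120 MPa


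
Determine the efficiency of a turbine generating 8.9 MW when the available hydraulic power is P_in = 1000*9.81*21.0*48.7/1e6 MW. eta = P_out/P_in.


P_in = 1000 * 9.81 * 21.0 * 48.7 / 1e6 = 10.0327 MW
eta = 8.9 / 10.0327 = 0.8871


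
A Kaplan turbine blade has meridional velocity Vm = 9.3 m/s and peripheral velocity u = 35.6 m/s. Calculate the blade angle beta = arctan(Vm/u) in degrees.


beta = arctan(9.3 / 35.6) = 14.6405 degrees


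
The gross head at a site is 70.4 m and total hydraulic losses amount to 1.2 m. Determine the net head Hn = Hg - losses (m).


Hn = 70.4 - 1.2 = 69.2000 m


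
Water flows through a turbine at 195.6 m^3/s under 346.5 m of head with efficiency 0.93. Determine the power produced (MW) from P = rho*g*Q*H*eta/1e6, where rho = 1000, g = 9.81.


P = 1000 * 9.81 * 195.6 * 346.5 * 0.93 / 1e6 = 618.3353 MW


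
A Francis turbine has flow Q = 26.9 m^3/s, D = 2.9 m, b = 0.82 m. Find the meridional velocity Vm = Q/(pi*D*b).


Vm = 26.9 / (pi * 2.9 * 0.82) = 3.6007 m/s


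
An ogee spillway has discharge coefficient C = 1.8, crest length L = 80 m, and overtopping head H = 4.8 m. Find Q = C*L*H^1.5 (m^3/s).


Q = 1.8 * 80 * 4.8^1.5 = 1514.3433 m^3/s


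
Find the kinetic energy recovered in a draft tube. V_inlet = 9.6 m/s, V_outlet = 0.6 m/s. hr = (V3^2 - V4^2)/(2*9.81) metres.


hr = (9.6^2 - 0.6^2) / (2*9.81) = 4.6789 m


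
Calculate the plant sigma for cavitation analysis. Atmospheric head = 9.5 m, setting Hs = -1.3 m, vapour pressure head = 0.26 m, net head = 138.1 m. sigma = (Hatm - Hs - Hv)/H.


sigma = (9.5 - (-1.3) - 0.26) / 138.1 = 0.0763


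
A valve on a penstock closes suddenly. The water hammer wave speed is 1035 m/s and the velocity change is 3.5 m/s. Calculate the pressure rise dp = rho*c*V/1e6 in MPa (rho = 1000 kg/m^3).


dp = 1000 * 1035 * 3.5 / 1e6 = 3.6225 MPa


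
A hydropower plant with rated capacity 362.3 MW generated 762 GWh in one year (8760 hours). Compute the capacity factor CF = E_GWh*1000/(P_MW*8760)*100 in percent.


CF = 762 * 1000 / (362.3 * 8760) * 100 = 24.0095 %


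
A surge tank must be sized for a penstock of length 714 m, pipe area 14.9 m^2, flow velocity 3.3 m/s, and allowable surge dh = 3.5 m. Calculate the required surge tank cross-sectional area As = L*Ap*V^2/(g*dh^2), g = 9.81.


As = 714 * 14.9 * 3.3^2 / (9.81 * 3.5^2) = 964.0671 m^2


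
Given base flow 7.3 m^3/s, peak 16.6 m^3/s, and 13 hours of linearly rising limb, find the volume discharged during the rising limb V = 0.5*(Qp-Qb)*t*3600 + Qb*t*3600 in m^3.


V = 0.5*(16.6 - 7.3)*13*3600 + 7.3*13*3600 = 559260.0000 m^3


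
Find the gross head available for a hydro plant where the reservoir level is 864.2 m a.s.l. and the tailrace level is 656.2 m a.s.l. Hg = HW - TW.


Hg = 864.2 - 656.2 = 208.0000 m


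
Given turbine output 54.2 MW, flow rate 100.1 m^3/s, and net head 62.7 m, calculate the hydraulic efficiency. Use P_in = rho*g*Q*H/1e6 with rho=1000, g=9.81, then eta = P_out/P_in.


P_in = 1000 * 9.81 * 100.1 * 62.7 / 1e6 = 61.5702 MW
eta = 54.2 / 61.5702 = 0.8803


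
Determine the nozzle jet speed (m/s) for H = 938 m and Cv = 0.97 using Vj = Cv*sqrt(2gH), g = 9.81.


Vj = 0.97 * sqrt(2*9.81*938) = 131.5899 m/s


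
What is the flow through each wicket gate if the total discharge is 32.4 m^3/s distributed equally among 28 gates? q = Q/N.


q = 32.4 / 28 = 1.1571 m^3/s


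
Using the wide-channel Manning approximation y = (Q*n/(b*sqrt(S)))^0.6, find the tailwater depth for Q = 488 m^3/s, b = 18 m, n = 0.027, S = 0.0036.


y = (488 * 0.027 / (18 * 0.0036^0.5))^0.6 = 4.4856 m


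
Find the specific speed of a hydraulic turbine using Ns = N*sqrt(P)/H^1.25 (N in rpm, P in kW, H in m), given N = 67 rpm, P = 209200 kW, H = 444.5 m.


Ns = 67 * 209200^0.5 / 444.5^1.25 = 15.0147


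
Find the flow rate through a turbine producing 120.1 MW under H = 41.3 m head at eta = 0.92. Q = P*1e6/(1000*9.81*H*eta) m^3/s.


Q = 120.1 * 1e6 / (1000 * 9.81 * 41.3 * 0.92) = 322.2079 m^3/s


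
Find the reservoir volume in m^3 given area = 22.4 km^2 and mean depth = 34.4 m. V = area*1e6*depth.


V = 22.4 * 1e6 * 34.4 = 7.7056e+08 m^3


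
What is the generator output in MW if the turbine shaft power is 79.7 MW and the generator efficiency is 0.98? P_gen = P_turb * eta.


P_gen = 79.7 * 0.98 = 78.1060 MW


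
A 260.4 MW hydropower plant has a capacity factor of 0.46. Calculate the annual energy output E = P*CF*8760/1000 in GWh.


E = 260.4 * 0.46 * 8760 / 1000 = 1049.3078 GWh


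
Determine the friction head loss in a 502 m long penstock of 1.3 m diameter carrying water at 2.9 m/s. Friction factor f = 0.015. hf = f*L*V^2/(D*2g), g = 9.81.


hf = 0.015 * 502 * 2.9^2 / (1.3 * 2 * 9.81) = 2.4828 m


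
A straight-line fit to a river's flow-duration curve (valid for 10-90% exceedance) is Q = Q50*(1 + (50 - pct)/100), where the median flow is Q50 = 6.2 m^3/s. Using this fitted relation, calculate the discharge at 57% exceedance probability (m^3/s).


Q = 6.2 * (1 + (50 - 57)/100) = 5.7660 m^3/s


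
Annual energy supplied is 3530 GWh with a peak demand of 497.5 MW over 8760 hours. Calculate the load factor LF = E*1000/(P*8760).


LF = 3530 * 1000 / (497.5 * 8760) = 0.8100


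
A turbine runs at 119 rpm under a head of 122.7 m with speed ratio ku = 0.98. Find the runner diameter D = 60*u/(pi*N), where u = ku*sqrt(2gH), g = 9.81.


u = 0.98 * sqrt(2*9.81*122.7) = 48.0837 m/s
D = 60 * 48.0837 / (pi * 119) = 7.7171 m


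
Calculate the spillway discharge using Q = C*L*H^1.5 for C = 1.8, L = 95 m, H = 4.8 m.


Q = 1.8 * 95 * 4.8^1.5 = 1798.2827 m^3/s


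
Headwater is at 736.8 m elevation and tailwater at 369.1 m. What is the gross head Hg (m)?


Hg = 736.8 - 369.1 = 367.7000 m


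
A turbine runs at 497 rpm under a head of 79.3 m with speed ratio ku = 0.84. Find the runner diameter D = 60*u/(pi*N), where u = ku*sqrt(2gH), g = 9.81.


u = 0.84 * sqrt(2*9.81*79.3) = 33.1334 m/s
D = 60 * 33.1334 / (pi * 497) = 1.2732 m


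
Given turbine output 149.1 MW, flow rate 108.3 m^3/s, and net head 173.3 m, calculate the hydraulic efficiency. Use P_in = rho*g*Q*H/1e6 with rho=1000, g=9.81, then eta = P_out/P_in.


P_in = 1000 * 9.81 * 108.3 * 173.3 / 1e6 = 184.1179 MW
eta = 149.1 / 184.1179 = 0.8098


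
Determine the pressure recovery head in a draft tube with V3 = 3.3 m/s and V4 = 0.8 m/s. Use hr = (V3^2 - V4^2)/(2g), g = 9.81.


hr = (3.3^2 - 0.8^2) / (2*9.81) = 0.5224 m


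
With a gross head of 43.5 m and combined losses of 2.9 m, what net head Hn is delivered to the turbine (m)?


Hn = 43.5 - 2.9 = 40.6000 m


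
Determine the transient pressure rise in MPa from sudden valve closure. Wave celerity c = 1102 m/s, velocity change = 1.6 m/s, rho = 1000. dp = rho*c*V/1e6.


dp = 1000 * 1102 * 1.6 / 1e6 = 1.7632 MPa


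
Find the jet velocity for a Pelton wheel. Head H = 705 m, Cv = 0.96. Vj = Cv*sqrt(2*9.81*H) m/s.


Vj = 0.96 * sqrt(2*9.81*705) = 112.9056 m/s


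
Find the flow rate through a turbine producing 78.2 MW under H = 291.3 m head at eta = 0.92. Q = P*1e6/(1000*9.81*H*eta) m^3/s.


Q = 78.2 * 1e6 / (1000 * 9.81 * 291.3 * 0.92) = 29.7447 m^3/s


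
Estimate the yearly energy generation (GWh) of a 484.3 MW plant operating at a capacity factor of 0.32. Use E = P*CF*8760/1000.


E = 484.3 * 0.32 * 8760 / 1000 = 1357.5898 GWh


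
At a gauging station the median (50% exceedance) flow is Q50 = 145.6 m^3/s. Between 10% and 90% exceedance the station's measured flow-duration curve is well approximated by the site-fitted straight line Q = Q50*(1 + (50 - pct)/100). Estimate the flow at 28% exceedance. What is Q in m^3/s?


Q = 145.6 * (1 + (50 - 28)/100) = 177.6320 m^3/s


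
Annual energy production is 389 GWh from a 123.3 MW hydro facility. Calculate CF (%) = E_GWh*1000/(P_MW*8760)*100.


CF = 389 * 1000 / (123.3 * 8760) * 100 = 36.0149 %


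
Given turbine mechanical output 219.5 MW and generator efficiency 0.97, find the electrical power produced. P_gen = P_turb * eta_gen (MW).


P_gen = 219.5 * 0.97 = 212.9150 MW


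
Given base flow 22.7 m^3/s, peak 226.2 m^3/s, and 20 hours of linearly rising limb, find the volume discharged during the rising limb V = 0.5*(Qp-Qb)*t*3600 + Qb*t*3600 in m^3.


V = 0.5*(226.2 - 22.7)*20*3600 + 22.7*20*3600 = 8.9604e+06 m^3


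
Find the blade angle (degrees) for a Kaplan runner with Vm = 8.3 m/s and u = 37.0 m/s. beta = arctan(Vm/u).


beta = arctan(8.3 / 37.0) = 12.6435 degrees


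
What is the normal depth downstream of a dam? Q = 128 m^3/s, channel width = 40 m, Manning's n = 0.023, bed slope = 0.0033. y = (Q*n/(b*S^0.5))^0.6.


y = (128 * 0.023 / (40 * 0.0033^0.5))^0.6 = 1.1603 m


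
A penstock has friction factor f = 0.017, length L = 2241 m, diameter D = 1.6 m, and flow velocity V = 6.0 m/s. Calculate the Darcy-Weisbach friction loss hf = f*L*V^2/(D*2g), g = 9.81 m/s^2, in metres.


hf = 0.017 * 2241 * 6.0^2 / (1.6 * 2 * 9.81) = 43.6892 m


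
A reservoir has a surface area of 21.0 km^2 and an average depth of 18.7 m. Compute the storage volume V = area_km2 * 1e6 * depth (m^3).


V = 21.0 * 1e6 * 18.7 = 3.9270e+08 m^3


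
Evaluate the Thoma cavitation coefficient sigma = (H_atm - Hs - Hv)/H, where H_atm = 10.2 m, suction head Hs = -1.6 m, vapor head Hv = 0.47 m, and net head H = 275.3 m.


sigma = (10.2 - (-1.6) - 0.47) / 275.3 = 0.0412


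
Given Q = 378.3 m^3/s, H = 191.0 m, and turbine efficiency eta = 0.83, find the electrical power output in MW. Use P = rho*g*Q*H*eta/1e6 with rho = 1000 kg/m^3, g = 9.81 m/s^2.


P = 1000 * 9.81 * 378.3 * 191.0 * 0.83 / 1e6 = 588.3243 MW


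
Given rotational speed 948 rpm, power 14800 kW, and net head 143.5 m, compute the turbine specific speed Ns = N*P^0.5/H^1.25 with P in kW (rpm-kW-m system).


Ns = 948 * 14800^0.5 / 143.5^1.25 = 232.2065


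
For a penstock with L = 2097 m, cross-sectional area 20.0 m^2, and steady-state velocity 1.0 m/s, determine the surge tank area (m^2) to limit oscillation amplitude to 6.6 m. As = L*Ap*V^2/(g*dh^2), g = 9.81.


As = 2097 * 20.0 * 1.0^2 / (9.81 * 6.6^2) = 98.1458 m^2


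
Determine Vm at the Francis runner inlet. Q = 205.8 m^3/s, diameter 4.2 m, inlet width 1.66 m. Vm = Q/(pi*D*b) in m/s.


Vm = 205.8 / (pi * 4.2 * 1.66) = 9.3959 m/s


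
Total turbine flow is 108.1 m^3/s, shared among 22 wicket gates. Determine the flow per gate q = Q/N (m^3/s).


q = 108.1 / 22 = 4.9136 m^3/s


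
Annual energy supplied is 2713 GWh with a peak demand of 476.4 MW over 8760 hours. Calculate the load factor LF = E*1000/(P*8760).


LF = 2713 * 1000 / (476.4 * 8760) = 0.6501


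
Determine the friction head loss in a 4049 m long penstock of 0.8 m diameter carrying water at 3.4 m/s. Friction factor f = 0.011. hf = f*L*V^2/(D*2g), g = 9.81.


hf = 0.011 * 4049 * 3.4^2 / (0.8 * 2 * 9.81) = 32.8027 m


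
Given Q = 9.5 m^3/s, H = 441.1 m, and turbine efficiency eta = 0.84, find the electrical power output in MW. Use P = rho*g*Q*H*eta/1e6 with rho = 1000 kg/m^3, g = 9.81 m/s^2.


P = 1000 * 9.81 * 9.5 * 441.1 * 0.84 / 1e6 = 34.5310 MW


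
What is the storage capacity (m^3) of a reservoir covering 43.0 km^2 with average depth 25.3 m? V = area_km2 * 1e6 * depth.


V = 43.0 * 1e6 * 25.3 = 1.0879e+09 m^3


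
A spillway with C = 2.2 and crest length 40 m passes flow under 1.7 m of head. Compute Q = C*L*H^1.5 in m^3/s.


Q = 2.2 * 40 * 1.7^1.5 = 195.0545 m^3/s


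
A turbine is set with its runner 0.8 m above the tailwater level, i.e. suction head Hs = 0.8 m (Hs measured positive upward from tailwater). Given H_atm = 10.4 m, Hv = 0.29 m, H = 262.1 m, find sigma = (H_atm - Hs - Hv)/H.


sigma = (10.4 - 0.8 - 0.29) / 262.1 = 0.0355


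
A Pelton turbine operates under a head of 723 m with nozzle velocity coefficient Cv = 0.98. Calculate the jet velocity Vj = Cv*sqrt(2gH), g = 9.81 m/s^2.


Vj = 0.98 * sqrt(2*9.81*723) = 116.7199 m/s


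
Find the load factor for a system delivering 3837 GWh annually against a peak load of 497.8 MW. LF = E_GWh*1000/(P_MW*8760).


LF = 3837 * 1000 / (497.8 * 8760) = 0.8799


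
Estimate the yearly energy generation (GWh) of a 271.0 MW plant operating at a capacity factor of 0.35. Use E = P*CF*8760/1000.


E = 271.0 * 0.35 * 8760 / 1000 = 830.8860 GWh


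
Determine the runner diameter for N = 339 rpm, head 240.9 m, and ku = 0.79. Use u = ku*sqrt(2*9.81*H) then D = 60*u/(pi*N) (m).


u = 0.79 * sqrt(2*9.81*240.9) = 54.3119 m/s
D = 60 * 54.3119 / (pi * 339) = 3.0598 m


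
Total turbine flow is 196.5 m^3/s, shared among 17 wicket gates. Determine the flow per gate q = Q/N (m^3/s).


q = 196.5 / 17 = 11.5588 m^3/s


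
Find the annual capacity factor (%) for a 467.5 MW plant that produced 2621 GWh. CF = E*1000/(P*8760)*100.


CF = 2621 * 1000 / (467.5 * 8760) * 100 = 64.0002 %


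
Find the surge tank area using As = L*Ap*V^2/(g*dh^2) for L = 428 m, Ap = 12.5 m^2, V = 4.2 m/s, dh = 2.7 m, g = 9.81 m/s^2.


As = 428 * 12.5 * 4.2^2 / (9.81 * 2.7^2) = 1319.6411 m^2


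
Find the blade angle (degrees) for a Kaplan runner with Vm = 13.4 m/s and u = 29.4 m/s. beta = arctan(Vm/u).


beta = arctan(13.4 / 29.4) = 24.5027 degrees


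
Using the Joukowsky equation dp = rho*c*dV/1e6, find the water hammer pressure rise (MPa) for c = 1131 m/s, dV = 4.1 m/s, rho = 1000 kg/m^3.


dp = 1000 * 1131 * 4.1 / 1e6 = 4.6371 MPa


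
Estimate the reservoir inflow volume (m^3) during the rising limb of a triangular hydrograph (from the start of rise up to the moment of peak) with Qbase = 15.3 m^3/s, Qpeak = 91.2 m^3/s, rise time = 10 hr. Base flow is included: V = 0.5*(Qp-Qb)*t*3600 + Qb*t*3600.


V = 0.5*(91.2 - 15.3)*10*3600 + 15.3*10*3600 = 1.9170e+06 m^3


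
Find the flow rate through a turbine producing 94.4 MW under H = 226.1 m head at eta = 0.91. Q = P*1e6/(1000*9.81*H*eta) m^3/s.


Q = 94.4 * 1e6 / (1000 * 9.81 * 226.1 * 0.91) = 46.7693 m^3/s


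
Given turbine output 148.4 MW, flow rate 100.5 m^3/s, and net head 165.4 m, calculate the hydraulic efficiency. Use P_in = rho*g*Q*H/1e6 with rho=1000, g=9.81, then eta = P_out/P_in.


P_in = 1000 * 9.81 * 100.5 * 165.4 / 1e6 = 163.0687 MW
eta = 148.4 / 163.0687 = 0.9100


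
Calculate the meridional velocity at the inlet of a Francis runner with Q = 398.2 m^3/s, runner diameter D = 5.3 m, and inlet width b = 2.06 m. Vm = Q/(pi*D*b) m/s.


Vm = 398.2 / (pi * 5.3 * 2.06) = 11.6094 m/s


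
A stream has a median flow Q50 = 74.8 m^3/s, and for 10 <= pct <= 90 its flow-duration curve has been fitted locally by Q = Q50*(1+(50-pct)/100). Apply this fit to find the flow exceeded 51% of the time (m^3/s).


Q = 74.8 * (1 + (50 - 51)/100) = 74.0520 m^3/s


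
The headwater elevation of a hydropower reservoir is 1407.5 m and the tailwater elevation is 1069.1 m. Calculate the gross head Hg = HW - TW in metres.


Hg = 1407.5 - 1069.1 = 338.4000 m


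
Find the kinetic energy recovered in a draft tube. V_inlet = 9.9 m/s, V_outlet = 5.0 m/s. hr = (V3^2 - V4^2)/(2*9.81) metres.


hr = (9.9^2 - 5.0^2) / (2*9.81) = 3.7212 m


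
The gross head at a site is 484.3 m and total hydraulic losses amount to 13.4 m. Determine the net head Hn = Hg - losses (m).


Hn = 484.3 - 13.4 = 470.9000 m


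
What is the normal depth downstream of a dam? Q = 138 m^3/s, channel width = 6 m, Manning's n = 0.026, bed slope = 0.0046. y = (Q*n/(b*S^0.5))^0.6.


y = (138 * 0.026 / (6 * 0.0046^0.5))^0.6 = 3.6914 m


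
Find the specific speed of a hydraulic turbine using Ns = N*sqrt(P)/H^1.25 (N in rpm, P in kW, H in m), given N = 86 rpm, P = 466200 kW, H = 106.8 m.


Ns = 86 * 466200^0.5 / 106.8^1.25 = 171.0293


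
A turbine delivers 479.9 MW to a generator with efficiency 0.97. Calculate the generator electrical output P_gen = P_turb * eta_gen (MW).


P_gen = 479.9 * 0.97 = 465.5030 MW


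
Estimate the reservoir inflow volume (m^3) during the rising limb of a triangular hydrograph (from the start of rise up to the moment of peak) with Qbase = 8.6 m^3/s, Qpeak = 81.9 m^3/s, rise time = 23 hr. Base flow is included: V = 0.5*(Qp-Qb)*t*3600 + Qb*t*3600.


V = 0.5*(81.9 - 8.6)*23*3600 + 8.6*23*3600 = 3.7467e+06 m^3


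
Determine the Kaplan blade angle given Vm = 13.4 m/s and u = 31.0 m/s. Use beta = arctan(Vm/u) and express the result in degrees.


beta = arctan(13.4 / 31.0) = 23.3768 degrees


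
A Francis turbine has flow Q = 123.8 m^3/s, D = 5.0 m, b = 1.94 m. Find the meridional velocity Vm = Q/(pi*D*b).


Vm = 123.8 / (pi * 5.0 * 1.94) = 4.0626 m/s


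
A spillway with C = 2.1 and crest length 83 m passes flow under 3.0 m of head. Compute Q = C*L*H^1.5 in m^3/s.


Q = 2.1 * 83 * 3.0^1.5 = 905.6894 m^3/s


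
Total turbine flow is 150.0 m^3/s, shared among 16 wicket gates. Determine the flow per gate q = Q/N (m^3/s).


q = 150.0 / 16 = 9.3750 m^3/s


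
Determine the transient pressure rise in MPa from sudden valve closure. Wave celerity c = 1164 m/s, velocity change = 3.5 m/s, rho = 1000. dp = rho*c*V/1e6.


dp = 1000 * 1164 * 3.5 / 1e6 = 4.0740 MPa


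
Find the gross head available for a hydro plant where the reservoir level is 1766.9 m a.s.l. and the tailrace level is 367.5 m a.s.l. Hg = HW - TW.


Hg = 1766.9 - 367.5 = 1399.4000 m


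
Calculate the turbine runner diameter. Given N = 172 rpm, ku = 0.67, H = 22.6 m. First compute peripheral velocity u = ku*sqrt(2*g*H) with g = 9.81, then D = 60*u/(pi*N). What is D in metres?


u = 0.67 * sqrt(2*9.81*22.6) = 14.1084 m/s
D = 60 * 14.1084 / (pi * 172) = 1.5666 m


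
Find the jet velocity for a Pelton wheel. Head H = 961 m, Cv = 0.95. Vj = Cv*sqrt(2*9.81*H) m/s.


Vj = 0.95 * sqrt(2*9.81*961) = 130.4472 m/s


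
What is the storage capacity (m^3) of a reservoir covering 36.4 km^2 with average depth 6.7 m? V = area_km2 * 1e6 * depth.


V = 36.4 * 1e6 * 6.7 = 2.4388e+08 m^3


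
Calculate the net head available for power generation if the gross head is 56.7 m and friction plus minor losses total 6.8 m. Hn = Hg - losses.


Hn = 56.7 - 6.8 = 49.9000 m


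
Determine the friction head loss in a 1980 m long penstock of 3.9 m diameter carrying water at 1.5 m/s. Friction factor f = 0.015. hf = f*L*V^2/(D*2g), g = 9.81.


hf = 0.015 * 1980 * 1.5^2 / (3.9 * 2 * 9.81) = 0.8733 m


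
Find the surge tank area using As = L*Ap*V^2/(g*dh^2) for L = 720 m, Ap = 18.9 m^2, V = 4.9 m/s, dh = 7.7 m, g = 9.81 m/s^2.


As = 720 * 18.9 * 4.9^2 / (9.81 * 7.7^2) = 561.7408 m^2


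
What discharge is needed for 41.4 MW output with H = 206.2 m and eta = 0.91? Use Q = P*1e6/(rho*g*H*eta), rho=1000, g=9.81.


Q = 41.4 * 1e6 / (1000 * 9.81 * 206.2 * 0.91) = 22.4906 m^3/s


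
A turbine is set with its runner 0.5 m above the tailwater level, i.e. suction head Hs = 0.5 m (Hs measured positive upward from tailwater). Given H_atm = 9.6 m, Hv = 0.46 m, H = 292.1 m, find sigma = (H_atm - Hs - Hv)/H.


sigma = (9.6 - 0.5 - 0.46) / 292.1 = 0.0296


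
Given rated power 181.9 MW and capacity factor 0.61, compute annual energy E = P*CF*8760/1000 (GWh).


E = 181.9 * 0.61 * 8760 / 1000 = 972.0008 GWh


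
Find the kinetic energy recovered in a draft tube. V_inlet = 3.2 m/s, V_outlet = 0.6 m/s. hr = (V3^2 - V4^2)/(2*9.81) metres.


hr = (3.2^2 - 0.6^2) / (2*9.81) = 0.5036 m


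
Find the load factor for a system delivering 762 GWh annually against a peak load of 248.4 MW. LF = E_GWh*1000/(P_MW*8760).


LF = 762 * 1000 / (248.4 * 8760) = 0.3502


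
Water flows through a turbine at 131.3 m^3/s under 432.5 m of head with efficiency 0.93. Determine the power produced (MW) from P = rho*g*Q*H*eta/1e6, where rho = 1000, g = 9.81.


P = 1000 * 9.81 * 131.3 * 432.5 * 0.93 / 1e6 = 518.0871 MW


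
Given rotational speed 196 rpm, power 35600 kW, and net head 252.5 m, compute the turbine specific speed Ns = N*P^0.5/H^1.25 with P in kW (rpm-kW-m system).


Ns = 196 * 35600^0.5 / 252.5^1.25 = 36.7413


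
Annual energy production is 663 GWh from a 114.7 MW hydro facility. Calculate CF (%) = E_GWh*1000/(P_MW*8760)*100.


CF = 663 * 1000 / (114.7 * 8760) * 100 = 65.9851 %


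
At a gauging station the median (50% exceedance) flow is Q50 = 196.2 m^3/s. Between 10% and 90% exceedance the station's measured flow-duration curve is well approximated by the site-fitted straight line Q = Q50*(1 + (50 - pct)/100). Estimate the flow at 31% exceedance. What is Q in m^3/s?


Q = 196.2 * (1 + (50 - 31)/100) = 233.4780 m^3/s


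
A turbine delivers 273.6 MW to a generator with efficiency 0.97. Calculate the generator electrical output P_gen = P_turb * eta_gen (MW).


P_gen = 273.6 * 0.97 = 265.3920 MW


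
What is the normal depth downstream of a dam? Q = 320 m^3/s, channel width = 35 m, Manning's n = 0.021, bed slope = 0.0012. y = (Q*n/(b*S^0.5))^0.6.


y = (320 * 0.021 / (35 * 0.0012^0.5))^0.6 = 2.7940 m


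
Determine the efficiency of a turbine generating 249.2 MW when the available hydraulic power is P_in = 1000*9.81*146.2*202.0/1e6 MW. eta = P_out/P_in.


P_in = 1000 * 9.81 * 146.2 * 202.0 / 1e6 = 289.7128 MW
eta = 249.2 / 289.7128 = 0.8602


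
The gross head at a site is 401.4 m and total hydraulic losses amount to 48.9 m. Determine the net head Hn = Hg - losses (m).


Hn = 401.4 - 48.9 = 352.5000 m


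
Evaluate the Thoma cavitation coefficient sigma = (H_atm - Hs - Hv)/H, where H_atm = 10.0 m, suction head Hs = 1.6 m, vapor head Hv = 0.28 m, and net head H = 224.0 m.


sigma = (10.0 - 1.6 - 0.28) / 224.0 = 0.0363


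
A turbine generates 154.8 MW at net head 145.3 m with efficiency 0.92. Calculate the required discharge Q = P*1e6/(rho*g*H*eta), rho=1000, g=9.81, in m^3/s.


Q = 154.8 * 1e6 / (1000 * 9.81 * 145.3 * 0.92) = 118.0452 m^3/s


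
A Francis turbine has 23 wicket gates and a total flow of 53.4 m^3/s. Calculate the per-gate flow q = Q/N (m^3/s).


q = 53.4 / 23 = 2.3217 m^3/s


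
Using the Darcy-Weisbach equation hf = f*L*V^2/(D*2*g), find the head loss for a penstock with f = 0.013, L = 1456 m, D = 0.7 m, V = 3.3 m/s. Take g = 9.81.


hf = 0.013 * 1456 * 3.3^2 / (0.7 * 2 * 9.81) = 15.0084 m


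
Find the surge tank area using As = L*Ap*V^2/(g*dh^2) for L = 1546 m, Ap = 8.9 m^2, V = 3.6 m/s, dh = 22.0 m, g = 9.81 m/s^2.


As = 1546 * 8.9 * 3.6^2 / (9.81 * 22.0^2) = 37.5569 m^2


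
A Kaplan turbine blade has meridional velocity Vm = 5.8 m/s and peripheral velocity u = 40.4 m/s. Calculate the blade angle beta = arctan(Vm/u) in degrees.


beta = arctan(5.8 / 40.4) = 8.1698 degrees


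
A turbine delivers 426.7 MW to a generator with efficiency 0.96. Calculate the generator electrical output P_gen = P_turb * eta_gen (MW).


P_gen = 426.7 * 0.96 = 409.6320 MW


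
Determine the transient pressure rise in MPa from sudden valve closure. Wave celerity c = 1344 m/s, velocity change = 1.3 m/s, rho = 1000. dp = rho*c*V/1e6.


dp = 1000 * 1344 * 1.3 / 1e6 = 1.7472 MPa


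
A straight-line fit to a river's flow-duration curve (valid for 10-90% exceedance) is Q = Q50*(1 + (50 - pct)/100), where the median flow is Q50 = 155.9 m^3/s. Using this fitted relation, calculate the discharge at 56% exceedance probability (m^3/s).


Q = 155.9 * (1 + (50 - 56)/100) = 146.5460 m^3/s


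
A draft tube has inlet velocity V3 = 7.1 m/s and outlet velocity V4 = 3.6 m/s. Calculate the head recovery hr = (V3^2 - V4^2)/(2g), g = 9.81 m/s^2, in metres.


hr = (7.1^2 - 3.6^2) / (2*9.81) = 1.9088 m


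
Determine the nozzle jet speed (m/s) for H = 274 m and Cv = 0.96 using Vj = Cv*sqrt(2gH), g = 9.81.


Vj = 0.96 * sqrt(2*9.81*274) = 70.3876 m/s


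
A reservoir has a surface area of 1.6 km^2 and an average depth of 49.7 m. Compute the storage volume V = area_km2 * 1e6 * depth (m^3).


V = 1.6 * 1e6 * 49.7 = 7.9520e+07 m^3


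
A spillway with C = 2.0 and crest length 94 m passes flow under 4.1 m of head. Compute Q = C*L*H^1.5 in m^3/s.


Q = 2.0 * 94 * 4.1^1.5 = 1560.7510 m^3/s


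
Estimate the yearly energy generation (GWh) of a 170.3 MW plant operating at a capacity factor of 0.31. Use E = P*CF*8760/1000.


E = 170.3 * 0.31 * 8760 / 1000 = 462.4667 GWh


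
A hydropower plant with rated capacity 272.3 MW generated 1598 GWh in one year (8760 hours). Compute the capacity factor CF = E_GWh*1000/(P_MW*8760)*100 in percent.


CF = 1598 * 1000 / (272.3 * 8760) * 100 = 66.9923 %


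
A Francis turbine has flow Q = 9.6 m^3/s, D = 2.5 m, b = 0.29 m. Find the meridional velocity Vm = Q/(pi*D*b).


Vm = 9.6 / (pi * 2.5 * 0.29) = 4.2149 m/s


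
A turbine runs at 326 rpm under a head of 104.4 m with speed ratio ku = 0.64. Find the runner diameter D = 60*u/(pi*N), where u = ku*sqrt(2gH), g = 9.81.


u = 0.64 * sqrt(2*9.81*104.4) = 28.9654 m/s
D = 60 * 28.9654 / (pi * 326) = 1.6969 m


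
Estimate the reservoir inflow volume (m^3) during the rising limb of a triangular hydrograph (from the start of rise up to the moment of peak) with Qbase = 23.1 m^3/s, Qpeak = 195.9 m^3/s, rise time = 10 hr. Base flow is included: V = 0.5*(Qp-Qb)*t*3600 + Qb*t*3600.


V = 0.5*(195.9 - 23.1)*10*3600 + 23.1*10*3600 = 3.9420e+06 m^3


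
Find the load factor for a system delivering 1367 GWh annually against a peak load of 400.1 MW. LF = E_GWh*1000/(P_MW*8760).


LF = 1367 * 1000 / (400.1 * 8760) = 0.3900


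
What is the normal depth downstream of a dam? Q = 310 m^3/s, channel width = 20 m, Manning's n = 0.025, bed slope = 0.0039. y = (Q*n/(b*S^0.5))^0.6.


y = (310 * 0.025 / (20 * 0.0039^0.5))^0.6 = 2.9898 m


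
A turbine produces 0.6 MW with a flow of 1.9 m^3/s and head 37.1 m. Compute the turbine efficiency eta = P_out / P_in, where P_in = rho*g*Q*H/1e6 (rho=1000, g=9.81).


P_in = 1000 * 9.81 * 1.9 * 37.1 / 1e6 = 0.6915 MW
eta = 0.6 / 0.6915 = 0.8677


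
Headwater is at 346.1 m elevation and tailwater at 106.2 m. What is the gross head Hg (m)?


Hg = 346.1 - 106.2 = 239.9000 m


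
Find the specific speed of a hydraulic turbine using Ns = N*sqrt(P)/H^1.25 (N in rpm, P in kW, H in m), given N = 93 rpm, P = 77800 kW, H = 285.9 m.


Ns = 93 * 77800^0.5 / 285.9^1.25 = 22.0651


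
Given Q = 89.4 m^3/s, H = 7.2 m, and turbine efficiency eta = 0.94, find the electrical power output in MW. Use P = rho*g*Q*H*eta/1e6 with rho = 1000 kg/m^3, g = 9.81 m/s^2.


P = 1000 * 9.81 * 89.4 * 7.2 * 0.94 / 1e6 = 5.9356 MW


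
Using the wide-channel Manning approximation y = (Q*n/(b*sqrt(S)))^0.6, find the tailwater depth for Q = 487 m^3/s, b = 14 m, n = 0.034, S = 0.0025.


y = (487 * 0.034 / (14 * 0.0025^0.5))^0.6 = 6.6734 m


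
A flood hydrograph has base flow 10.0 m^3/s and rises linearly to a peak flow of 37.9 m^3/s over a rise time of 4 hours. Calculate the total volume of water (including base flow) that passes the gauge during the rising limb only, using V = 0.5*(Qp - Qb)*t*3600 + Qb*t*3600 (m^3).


V = 0.5*(37.9 - 10.0)*4*3600 + 10.0*4*3600 = 344880.0000 m^3


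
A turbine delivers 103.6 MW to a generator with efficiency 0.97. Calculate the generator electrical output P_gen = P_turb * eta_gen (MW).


P_gen = 103.6 * 0.97 = 100.4920 MW


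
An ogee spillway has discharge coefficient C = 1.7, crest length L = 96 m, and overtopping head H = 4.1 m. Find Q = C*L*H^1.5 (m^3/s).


Q = 1.7 * 96 * 4.1^1.5 = 1354.8647 m^3/s


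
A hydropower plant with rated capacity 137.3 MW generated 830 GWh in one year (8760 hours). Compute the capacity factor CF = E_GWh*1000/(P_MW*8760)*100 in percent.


CF = 830 * 1000 / (137.3 * 8760) * 100 = 69.0086 %


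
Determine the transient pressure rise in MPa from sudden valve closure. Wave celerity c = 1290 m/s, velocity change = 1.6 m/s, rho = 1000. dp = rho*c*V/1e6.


dp = 1000 * 1290 * 1.6 / 1e6 = 2.0640 MPa


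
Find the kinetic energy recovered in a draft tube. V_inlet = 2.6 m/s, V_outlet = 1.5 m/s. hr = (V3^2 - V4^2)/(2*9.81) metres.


hr = (2.6^2 - 1.5^2) / (2*9.81) = 0.2299 m


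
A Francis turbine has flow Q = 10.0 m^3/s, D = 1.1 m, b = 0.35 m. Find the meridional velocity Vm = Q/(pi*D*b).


Vm = 10.0 / (pi * 1.1 * 0.35) = 8.2678 m/s


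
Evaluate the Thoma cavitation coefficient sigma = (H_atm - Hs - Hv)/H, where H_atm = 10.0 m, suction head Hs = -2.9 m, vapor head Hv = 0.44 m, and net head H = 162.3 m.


sigma = (10.0 - (-2.9) - 0.44) / 162.3 = 0.0768


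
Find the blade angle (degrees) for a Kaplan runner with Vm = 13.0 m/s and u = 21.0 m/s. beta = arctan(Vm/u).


beta = arctan(13.0 / 21.0) = 31.7595 degrees


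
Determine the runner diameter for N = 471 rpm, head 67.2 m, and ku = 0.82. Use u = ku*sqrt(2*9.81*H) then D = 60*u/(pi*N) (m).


u = 0.82 * sqrt(2*9.81*67.2) = 29.7747 m/s
D = 60 * 29.7747 / (pi * 471) = 1.2073 m


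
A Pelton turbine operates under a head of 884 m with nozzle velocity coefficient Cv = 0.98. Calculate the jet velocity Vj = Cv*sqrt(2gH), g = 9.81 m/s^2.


Vj = 0.98 * sqrt(2*9.81*884) = 129.0630 m/s


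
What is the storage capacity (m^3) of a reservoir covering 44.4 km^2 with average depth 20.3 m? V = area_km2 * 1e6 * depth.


V = 44.4 * 1e6 * 20.3 = 9.0132e+08 m^3


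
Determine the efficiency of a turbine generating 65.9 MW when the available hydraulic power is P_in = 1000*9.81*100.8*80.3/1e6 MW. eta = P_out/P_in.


P_in = 1000 * 9.81 * 100.8 * 80.3 / 1e6 = 79.4045 MW
eta = 65.9 / 79.4045 = 0.8299


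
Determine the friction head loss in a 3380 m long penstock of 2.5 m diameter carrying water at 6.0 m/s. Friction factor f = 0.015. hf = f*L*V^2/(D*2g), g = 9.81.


hf = 0.015 * 3380 * 6.0^2 / (2.5 * 2 * 9.81) = 37.2110 m


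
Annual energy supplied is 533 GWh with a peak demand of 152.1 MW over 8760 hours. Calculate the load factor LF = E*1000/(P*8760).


LF = 533 * 1000 / (152.1 * 8760) = 0.4000


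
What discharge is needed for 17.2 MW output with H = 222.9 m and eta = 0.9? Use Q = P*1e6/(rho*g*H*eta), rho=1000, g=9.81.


Q = 17.2 * 1e6 / (1000 * 9.81 * 222.9 * 0.9) = 8.7399 m^3/s


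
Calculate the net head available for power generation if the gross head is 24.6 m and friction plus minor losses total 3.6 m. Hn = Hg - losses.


Hn = 24.6 - 3.6 = 21.0000 m


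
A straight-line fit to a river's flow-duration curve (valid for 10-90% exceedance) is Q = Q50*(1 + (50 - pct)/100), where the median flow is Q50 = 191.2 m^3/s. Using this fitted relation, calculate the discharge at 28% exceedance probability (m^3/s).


Q = 191.2 * (1 + (50 - 28)/100) = 233.2640 m^3/s


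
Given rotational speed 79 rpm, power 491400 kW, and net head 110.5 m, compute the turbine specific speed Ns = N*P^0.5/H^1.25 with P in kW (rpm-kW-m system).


Ns = 79 * 491400^0.5 / 110.5^1.25 = 154.5759


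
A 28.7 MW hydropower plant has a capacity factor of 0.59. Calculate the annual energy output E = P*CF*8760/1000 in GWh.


E = 28.7 * 0.59 * 8760 / 1000 = 148.3331 GWh
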